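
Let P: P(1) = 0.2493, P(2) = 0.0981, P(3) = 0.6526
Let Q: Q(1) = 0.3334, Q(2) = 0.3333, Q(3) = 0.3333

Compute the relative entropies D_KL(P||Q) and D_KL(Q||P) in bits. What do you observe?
D_KL(P||Q) = 0.3550 bits, D_KL(Q||P) = 0.4048 bits. The two directions give different values (D_KL(Q||P) exceeds D_KL(P||Q) by 0.0498 bits): KL divergence is asymmetric.

D_KL(P||Q) = Σ P(x) log₂(P(x)/Q(x))

Computing term by term:
  P(1)·log₂(P(1)/Q(1)) = 0.2493·log₂(0.2493/0.3334) = -0.10455
  P(2)·log₂(P(2)/Q(2)) = 0.0981·log₂(0.0981/0.3333) = -0.17310
  P(3)·log₂(P(3)/Q(3)) = 0.6526·log₂(0.6526/0.3333) = 0.63262

D_KL(P||Q) = -0.10455 - 0.17310 + 0.63262 = 0.35497 ≈ 0.3550 bits

D_KL(Q||P) = Σ Q(x) log₂(Q(x)/P(x))

Computing term by term:
  Q(1)·log₂(Q(1)/P(1)) = 0.3334·log₂(0.3334/0.2493) = 0.13982
  Q(2)·log₂(Q(2)/P(2)) = 0.3333·log₂(0.3333/0.0981) = 0.58811
  Q(3)·log₂(Q(3)/P(3)) = 0.3333·log₂(0.3333/0.6526) = -0.32309

D_KL(Q||P) = 0.13982 + 0.58811 - 0.32309 = 0.40484 ≈ 0.4048 bits

These are NOT equal (difference: 0.0498 bits). KL divergence is asymmetric: D_KL(P||Q) ≠ D_KL(Q||P) in general.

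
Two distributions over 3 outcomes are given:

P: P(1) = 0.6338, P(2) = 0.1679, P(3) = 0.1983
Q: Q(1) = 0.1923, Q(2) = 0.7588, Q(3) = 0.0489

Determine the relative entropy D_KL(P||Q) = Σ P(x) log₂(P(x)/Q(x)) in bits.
1.1257 bits

D_KL(P||Q) = Σ P(x) log₂(P(x)/Q(x))

Computing term by term:
  P(1)·log₂(P(1)/Q(1)) = 0.6338·log₂(0.6338/0.1923) = 1.09056
  P(2)·log₂(P(2)/Q(2)) = 0.1679·log₂(0.1679/0.7588) = -0.36537
  P(3)·log₂(P(3)/Q(3)) = 0.1983·log₂(0.1983/0.0489) = 0.40052

D_KL(P||Q) = 1.09056 - 0.36537 + 0.40052 = 1.12571 ≈ 1.1257 bits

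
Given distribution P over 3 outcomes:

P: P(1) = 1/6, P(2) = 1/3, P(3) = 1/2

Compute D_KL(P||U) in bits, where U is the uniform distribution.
0.1258 bits

U(i) = 1/3 for all i

D_KL(P||U) = Σ P(x) log₂(P(x) / (1/3))
           = Σ P(x) log₂(P(x)) + log₂(3)
           = log₂(3) - H(P)

H(P) = -Σ P(x) log₂(P(x)):
  -P(1)·log₂(P(1)) = -(1/6)·log₂(1/6) = 0.43083
  -P(2)·log₂(P(2)) = -(1/3)·log₂(1/3) = 0.52832
  -P(3)·log₂(P(3)) = -(1/2)·log₂(1/2) = 0.50000
H(P) = 0.43083 + 0.52832 + 0.50000 = 1.45915 bits

log₂(3) = 1.58496 bits

D_KL(P||U) = 1.58496 - 1.45915 = 0.12581 ≈ 0.1258 bits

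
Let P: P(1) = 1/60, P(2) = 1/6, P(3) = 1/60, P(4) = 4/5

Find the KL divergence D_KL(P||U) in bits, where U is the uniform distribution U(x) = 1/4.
1.1147 bits

U(i) = 1/4 for all i

D_KL(P||U) = Σ P(x) log₂(P(x) / (1/4))
           = Σ P(x) log₂(P(x)) + log₂(4)
           = log₂(4) - H(P)

H(P) = -Σ P(x) log₂(P(x)):
  -P(1)·log₂(P(1)) = -(1/60)·log₂(1/60) = 0.09845
  -P(2)·log₂(P(2)) = -(1/6)·log₂(1/6) = 0.43083
  -P(3)·log₂(P(3)) = -(1/60)·log₂(1/60) = 0.09845
  -P(4)·log₂(P(4)) = -(4/5)·log₂(4/5) = 0.25754
H(P) = 0.09845 + 0.43083 + 0.09845 + 0.25754 = 0.88527 bits

log₂(4) = 2.00000 bits

D_KL(P||U) = 2.00000 - 0.88527 = 1.11473 ≈ 1.1147 bits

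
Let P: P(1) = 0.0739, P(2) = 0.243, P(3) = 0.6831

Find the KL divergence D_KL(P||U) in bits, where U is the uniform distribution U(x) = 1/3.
0.4357 bits

U(i) = 1/3 for all i

D_KL(P||U) = Σ P(x) log₂(P(x) / (1/3))
           = Σ P(x) log₂(P(x)) + log₂(3)
           = log₂(3) - H(P)

H(P) = -Σ P(x) log₂(P(x)):
  -P(1)·log₂(P(1)) = -(0.0739)·log₂(0.0739) = 0.27774
  -P(2)·log₂(P(2)) = -(0.243)·log₂(0.243) = 0.49596
  -P(3)·log₂(P(3)) = -(0.6831)·log₂(0.6831) = 0.37559
H(P) = 0.27774 + 0.49596 + 0.37559 = 1.14929 bits

log₂(3) = 1.58496 bits

D_KL(P||U) = 1.58496 - 1.14929 = 0.43567 ≈ 0.4357 bits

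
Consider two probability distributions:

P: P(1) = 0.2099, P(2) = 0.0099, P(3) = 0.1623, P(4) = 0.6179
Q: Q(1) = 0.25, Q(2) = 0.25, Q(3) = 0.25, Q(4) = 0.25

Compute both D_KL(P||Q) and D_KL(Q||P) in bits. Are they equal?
D_KL(P||Q) = 0.6064 bits, D_KL(Q||P) = 1.0571 bits. No, they are not equal.

D_KL(P||Q) = Σ P(x) log₂(P(x)/Q(x))

Computing term by term:
  P(1)·log₂(P(1)/Q(1)) = 0.2099·log₂(0.2099/0.25) = -0.05294
  P(2)·log₂(P(2)/Q(2)) = 0.0099·log₂(0.0099/0.25) = -0.04612
  P(3)·log₂(P(3)/Q(3)) = 0.1623·log₂(0.1623/0.25) = -0.10116
  P(4)·log₂(P(4)/Q(4)) = 0.6179·log₂(0.6179/0.25) = 0.80663

D_KL(P||Q) = -0.05294 - 0.04612 - 0.10116 + 0.80663 = 0.60641 ≈ 0.6064 bits

D_KL(Q||P) = Σ Q(x) log₂(Q(x)/P(x))

Computing term by term:
  Q(1)·log₂(Q(1)/P(1)) = 0.25·log₂(0.25/0.2099) = 0.06306
  Q(2)·log₂(Q(2)/P(2)) = 0.25·log₂(0.25/0.0099) = 1.16459
  Q(3)·log₂(Q(3)/P(3)) = 0.25·log₂(0.25/0.1623) = 0.15582
  Q(4)·log₂(Q(4)/P(4)) = 0.25·log₂(0.25/0.6179) = -0.32636

D_KL(Q||P) = 0.06306 + 1.16459 + 0.15582 - 0.32636 = 1.05711 ≈ 1.0571 bits

These are NOT equal (difference: 0.4507 bits). KL divergence is asymmetric: D_KL(P||Q) ≠ D_KL(Q||P) in general.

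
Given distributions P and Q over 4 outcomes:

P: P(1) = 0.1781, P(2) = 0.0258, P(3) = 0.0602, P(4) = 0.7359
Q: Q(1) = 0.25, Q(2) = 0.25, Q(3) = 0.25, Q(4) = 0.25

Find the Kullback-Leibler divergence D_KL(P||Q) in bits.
0.8509 bits

D_KL(P||Q) = Σ P(x) log₂(P(x)/Q(x))

Computing term by term:
  P(1)·log₂(P(1)/Q(1)) = 0.1781·log₂(0.1781/0.25) = -0.08713
  P(2)·log₂(P(2)/Q(2)) = 0.0258·log₂(0.0258/0.25) = -0.08453
  P(3)·log₂(P(3)/Q(3)) = 0.0602·log₂(0.0602/0.25) = -0.12366
  P(4)·log₂(P(4)/Q(4)) = 0.7359·log₂(0.7359/0.25) = 1.14622

D_KL(P||Q) = -0.08713 - 0.08453 - 0.12366 + 1.14622 = 0.85090 ≈ 0.8509 bits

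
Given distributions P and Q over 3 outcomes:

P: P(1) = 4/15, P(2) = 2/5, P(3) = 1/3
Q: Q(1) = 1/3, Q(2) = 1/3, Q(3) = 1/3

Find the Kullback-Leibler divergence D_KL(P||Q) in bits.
0.0194 bits

D_KL(P||Q) = Σ P(x) log₂(P(x)/Q(x))

Computing term by term:
  P(1)·log₂(P(1)/Q(1)) = (4/15)·log₂((4/15)/(1/3)) = -0.08585
  P(2)·log₂(P(2)/Q(2)) = (2/5)·log₂((2/5)/(1/3)) = 0.10521
  P(3)·log₂(P(3)/Q(3)) = (1/3)·log₂((1/3)/(1/3)) = 0.00000

D_KL(P||Q) = -0.08585 + 0.10521 + 0.00000 = 0.01936 ≈ 0.0194 bits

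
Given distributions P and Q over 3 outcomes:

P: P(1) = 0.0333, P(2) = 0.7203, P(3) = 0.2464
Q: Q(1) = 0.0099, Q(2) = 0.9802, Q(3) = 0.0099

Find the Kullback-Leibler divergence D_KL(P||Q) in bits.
0.8808 bits

D_KL(P||Q) = Σ P(x) log₂(P(x)/Q(x))

Computing term by term:
  P(1)·log₂(P(1)/Q(1)) = 0.0333·log₂(0.0333/0.0099) = 0.05828
  P(2)·log₂(P(2)/Q(2)) = 0.7203·log₂(0.7203/0.9802) = -0.32016
  P(3)·log₂(P(3)/Q(3)) = 0.2464·log₂(0.2464/0.0099) = 1.14266

D_KL(P||Q) = 0.05828 - 0.32016 + 1.14266 = 0.88078 ≈ 0.8808 bits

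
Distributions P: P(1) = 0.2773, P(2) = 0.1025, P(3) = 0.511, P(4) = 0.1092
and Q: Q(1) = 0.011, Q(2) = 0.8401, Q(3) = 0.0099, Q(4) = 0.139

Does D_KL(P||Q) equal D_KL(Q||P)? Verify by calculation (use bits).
D_KL(P||Q) = 3.8494 bits, D_KL(Q||P) = 2.4905 bits. No — D_KL(P||Q) ≠ D_KL(Q||P) for this pair.

D_KL(P||Q) = Σ P(x) log₂(P(x)/Q(x))

Computing term by term:
  P(1)·log₂(P(1)/Q(1)) = 0.2773·log₂(0.2773/0.011) = 1.29107
  P(2)·log₂(P(2)/Q(2)) = 0.1025·log₂(0.1025/0.8401) = -0.31108
  P(3)·log₂(P(3)/Q(3)) = 0.511·log₂(0.511/0.0099) = 2.90746
  P(4)·log₂(P(4)/Q(4)) = 0.1092·log₂(0.1092/0.139) = -0.03801

D_KL(P||Q) = 1.29107 - 0.31108 + 2.90746 - 0.03801 = 3.84944 ≈ 3.8494 bits

D_KL(Q||P) = Σ Q(x) log₂(Q(x)/P(x))

Computing term by term:
  Q(1)·log₂(Q(1)/P(1)) = 0.011·log₂(0.011/0.2773) = -0.05121
  Q(2)·log₂(Q(2)/P(2)) = 0.8401·log₂(0.8401/0.1025) = 2.54965
  Q(3)·log₂(Q(3)/P(3)) = 0.0099·log₂(0.0099/0.511) = -0.05633
  Q(4)·log₂(Q(4)/P(4)) = 0.139·log₂(0.139/0.1092) = 0.04839

D_KL(Q||P) = -0.05121 + 2.54965 - 0.05633 + 0.04839 = 2.49050 ≈ 2.4905 bits

These are NOT equal (difference: 1.3589 bits). KL divergence is asymmetric: D_KL(P||Q) ≠ D_KL(Q||P) in general.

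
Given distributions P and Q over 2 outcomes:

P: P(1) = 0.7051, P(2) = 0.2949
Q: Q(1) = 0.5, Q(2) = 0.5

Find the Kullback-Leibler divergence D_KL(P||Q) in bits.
0.1250 bits

D_KL(P||Q) = Σ P(x) log₂(P(x)/Q(x))

Computing term by term:
  P(1)·log₂(P(1)/Q(1)) = 0.7051·log₂(0.7051/0.5) = 0.34966
  P(2)·log₂(P(2)/Q(2)) = 0.2949·log₂(0.2949/0.5) = -0.22463

D_KL(P||Q) = 0.34966 - 0.22463 = 0.12503 ≈ 0.1250 bits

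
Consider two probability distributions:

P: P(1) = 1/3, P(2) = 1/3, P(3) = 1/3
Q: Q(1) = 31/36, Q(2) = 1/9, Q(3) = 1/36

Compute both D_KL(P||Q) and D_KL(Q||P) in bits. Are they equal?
D_KL(P||Q) = 1.2669 bits, D_KL(Q||P) = 0.9034 bits. No, they are not equal.

D_KL(P||Q) = Σ P(x) log₂(P(x)/Q(x))

Computing term by term:
  P(1)·log₂(P(1)/Q(1)) = (1/3)·log₂((1/3)/(31/36)) = -0.45641
  P(2)·log₂(P(2)/Q(2)) = (1/3)·log₂((1/3)/(1/9)) = 0.52832
  P(3)·log₂(P(3)/Q(3)) = (1/3)·log₂((1/3)/(1/36)) = 1.19499

D_KL(P||Q) = -0.45641 + 0.52832 + 1.19499 = 1.26690 ≈ 1.2669 bits

D_KL(Q||P) = Σ Q(x) log₂(Q(x)/P(x))

Computing term by term:
  Q(1)·log₂(Q(1)/P(1)) = (31/36)·log₂((31/36)/(1/3)) = 1.17906
  Q(2)·log₂(Q(2)/P(2)) = (1/9)·log₂((1/9)/(1/3)) = -0.17611
  Q(3)·log₂(Q(3)/P(3)) = (1/36)·log₂((1/36)/(1/3)) = -0.09958

D_KL(Q||P) = 1.17906 - 0.17611 - 0.09958 = 0.90337 ≈ 0.9034 bits

These are NOT equal (difference: 0.3635 bits). KL divergence is asymmetric: D_KL(P||Q) ≠ D_KL(Q||P) in general.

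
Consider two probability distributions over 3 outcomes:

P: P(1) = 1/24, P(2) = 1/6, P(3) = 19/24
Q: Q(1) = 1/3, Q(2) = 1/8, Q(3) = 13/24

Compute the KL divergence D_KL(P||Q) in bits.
0.3776 bits

D_KL(P||Q) = Σ P(x) log₂(P(x)/Q(x))

Computing term by term:
  P(1)·log₂(P(1)/Q(1)) = (1/24)·log₂((1/24)/(1/3)) = -0.12500
  P(2)·log₂(P(2)/Q(2)) = (1/6)·log₂((1/6)/(1/8)) = 0.06917
  P(3)·log₂(P(3)/Q(3)) = (19/24)·log₂((19/24)/(13/24)) = 0.43343

D_KL(P||Q) = -0.12500 + 0.06917 + 0.43343 = 0.37760 ≈ 0.3776 bits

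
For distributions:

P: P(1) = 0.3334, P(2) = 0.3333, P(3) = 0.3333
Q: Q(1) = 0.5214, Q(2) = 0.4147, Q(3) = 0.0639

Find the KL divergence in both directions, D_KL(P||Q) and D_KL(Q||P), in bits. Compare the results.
D_KL(P||Q) = 0.4741 bits, D_KL(Q||P) = 0.3148 bits. D_KL(P||Q) is larger than D_KL(Q||P) by 0.1593 bits; the two directions differ.

D_KL(P||Q) = Σ P(x) log₂(P(x)/Q(x))

Computing term by term:
  P(1)·log₂(P(1)/Q(1)) = 0.3334·log₂(0.3334/0.5214) = -0.21509
  P(2)·log₂(P(2)/Q(2)) = 0.3333·log₂(0.3333/0.4147) = -0.10507
  P(3)·log₂(P(3)/Q(3)) = 0.3333·log₂(0.3333/0.0639) = 0.79423

D_KL(P||Q) = -0.21509 - 0.10507 + 0.79423 = 0.47407 ≈ 0.4741 bits

D_KL(Q||P) = Σ Q(x) log₂(Q(x)/P(x))

Computing term by term:
  Q(1)·log₂(Q(1)/P(1)) = 0.5214·log₂(0.5214/0.3334) = 0.33637
  Q(2)·log₂(Q(2)/P(2)) = 0.4147·log₂(0.4147/0.3333) = 0.13073
  Q(3)·log₂(Q(3)/P(3)) = 0.0639·log₂(0.0639/0.3333) = -0.15227

D_KL(Q||P) = 0.33637 + 0.13073 - 0.15227 = 0.31483 ≈ 0.3148 bits

These are NOT equal (difference: 0.1593 bits). KL divergence is asymmetric: D_KL(P||Q) ≠ D_KL(Q||P) in general.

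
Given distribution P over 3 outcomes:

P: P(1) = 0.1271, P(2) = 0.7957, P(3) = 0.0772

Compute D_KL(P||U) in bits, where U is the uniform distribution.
0.6591 bits

U(i) = 1/3 for all i

D_KL(P||U) = Σ P(x) log₂(P(x) / (1/3))
           = Σ P(x) log₂(P(x)) + log₂(3)
           = log₂(3) - H(P)

H(P) = -Σ P(x) log₂(P(x)):
  -P(1)·log₂(P(1)) = -(0.1271)·log₂(0.1271) = 0.37825
  -P(2)·log₂(P(2)) = -(0.7957)·log₂(0.7957) = 0.26235
  -P(3)·log₂(P(3)) = -(0.0772)·log₂(0.0772) = 0.28527
H(P) = 0.37825 + 0.26235 + 0.28527 = 0.92587 bits

log₂(3) = 1.58496 bits

D_KL(P||U) = 1.58496 - 0.92587 = 0.65909 ≈ 0.6591 bits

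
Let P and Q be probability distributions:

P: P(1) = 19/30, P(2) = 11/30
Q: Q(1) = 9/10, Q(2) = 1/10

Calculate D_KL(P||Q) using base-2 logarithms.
0.3662 bits

D_KL(P||Q) = Σ P(x) log₂(P(x)/Q(x))

Computing term by term:
  P(1)·log₂(P(1)/Q(1)) = (19/30)·log₂((19/30)/(9/10)) = -0.32107
  P(2)·log₂(P(2)/Q(2)) = (11/30)·log₂((11/30)/(1/10)) = 0.68731

D_KL(P||Q) = -0.32107 + 0.68731 = 0.36624 ≈ 0.3662 bits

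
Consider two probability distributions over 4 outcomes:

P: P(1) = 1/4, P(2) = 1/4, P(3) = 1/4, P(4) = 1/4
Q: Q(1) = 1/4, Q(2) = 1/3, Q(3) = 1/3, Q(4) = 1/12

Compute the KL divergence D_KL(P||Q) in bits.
0.1887 bits

D_KL(P||Q) = Σ P(x) log₂(P(x)/Q(x))

Computing term by term:
  P(1)·log₂(P(1)/Q(1)) = (1/4)·log₂((1/4)/(1/4)) = 0.00000
  P(2)·log₂(P(2)/Q(2)) = (1/4)·log₂((1/4)/(1/3)) = -0.10376
  P(3)·log₂(P(3)/Q(3)) = (1/4)·log₂((1/4)/(1/3)) = -0.10376
  P(4)·log₂(P(4)/Q(4)) = (1/4)·log₂((1/4)/(1/12)) = 0.39624

D_KL(P||Q) = 0.00000 - 0.10376 - 0.10376 + 0.39624 = 0.18872 ≈ 0.1887 bits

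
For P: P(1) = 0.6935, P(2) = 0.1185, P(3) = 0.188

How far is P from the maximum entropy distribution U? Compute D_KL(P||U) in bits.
0.4008 bits

U(i) = 1/3 for all i

D_KL(P||U) = Σ P(x) log₂(P(x) / (1/3))
           = Σ P(x) log₂(P(x)) + log₂(3)
           = log₂(3) - H(P)

H(P) = -Σ P(x) log₂(P(x)):
  -P(1)·log₂(P(1)) = -(0.6935)·log₂(0.6935) = 0.36619
  -P(2)·log₂(P(2)) = -(0.1185)·log₂(0.1185) = 0.36463
  -P(3)·log₂(P(3)) = -(0.188)·log₂(0.188) = 0.45330
H(P) = 0.36619 + 0.36463 + 0.45330 = 1.18412 bits

log₂(3) = 1.58496 bits

D_KL(P||U) = 1.58496 - 1.18412 = 0.40084 ≈ 0.4008 bits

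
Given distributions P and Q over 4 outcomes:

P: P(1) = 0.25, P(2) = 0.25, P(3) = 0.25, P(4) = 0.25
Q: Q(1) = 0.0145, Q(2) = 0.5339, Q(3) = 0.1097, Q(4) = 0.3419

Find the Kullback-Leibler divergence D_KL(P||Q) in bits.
0.9375 bits

D_KL(P||Q) = Σ P(x) log₂(P(x)/Q(x))

Computing term by term:
  P(1)·log₂(P(1)/Q(1)) = 0.25·log₂(0.25/0.0145) = 1.02695
  P(2)·log₂(P(2)/Q(2)) = 0.25·log₂(0.25/0.5339) = -0.27366
  P(3)·log₂(P(3)/Q(3)) = 0.25·log₂(0.25/0.1097) = 0.29709
  P(4)·log₂(P(4)/Q(4)) = 0.25·log₂(0.25/0.3419) = -0.11291

D_KL(P||Q) = 1.02695 - 0.27366 + 0.29709 - 0.11291 = 0.93747 ≈ 0.9375 bits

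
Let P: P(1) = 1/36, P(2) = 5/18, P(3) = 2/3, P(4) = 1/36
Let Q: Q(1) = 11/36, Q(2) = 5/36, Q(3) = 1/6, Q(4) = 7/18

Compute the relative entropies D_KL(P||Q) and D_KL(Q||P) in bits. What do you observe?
D_KL(P||Q) = 1.4093 bits, D_KL(Q||P) = 2.0655 bits. The two directions give different values (D_KL(Q||P) exceeds D_KL(P||Q) by 0.6562 bits): KL divergence is asymmetric.

D_KL(P||Q) = Σ P(x) log₂(P(x)/Q(x))

Computing term by term:
  P(1)·log₂(P(1)/Q(1)) = (1/36)·log₂((1/36)/(11/36)) = -0.09610
  P(2)·log₂(P(2)/Q(2)) = (5/18)·log₂((5/18)/(5/36)) = 0.27778
  P(3)·log₂(P(3)/Q(3)) = (2/3)·log₂((2/3)/(1/6)) = 1.33333
  P(4)·log₂(P(4)/Q(4)) = (1/36)·log₂((1/36)/(7/18)) = -0.10576

D_KL(P||Q) = -0.09610 + 0.27778 + 1.33333 - 0.10576 = 1.40925 ≈ 1.4093 bits

D_KL(Q||P) = Σ Q(x) log₂(Q(x)/P(x))

Computing term by term:
  Q(1)·log₂(Q(1)/P(1)) = (11/36)·log₂((11/36)/(1/36)) = 1.05705
  Q(2)·log₂(Q(2)/P(2)) = (5/36)·log₂((5/36)/(5/18)) = -0.13889
  Q(3)·log₂(Q(3)/P(3)) = (1/6)·log₂((1/6)/(2/3)) = -0.33333
  Q(4)·log₂(Q(4)/P(4)) = (7/18)·log₂((7/18)/(1/36)) = 1.48064

D_KL(Q||P) = 1.05705 - 0.13889 - 0.33333 + 1.48064 = 2.06547 ≈ 2.0655 bits

These are NOT equal (difference: 0.6562 bits). KL divergence is asymmetric: D_KL(P||Q) ≠ D_KL(Q||P) in general.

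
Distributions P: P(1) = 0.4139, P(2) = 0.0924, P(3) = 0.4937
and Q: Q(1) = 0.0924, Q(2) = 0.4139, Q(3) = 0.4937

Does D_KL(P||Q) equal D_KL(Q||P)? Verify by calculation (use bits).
D_KL(P||Q) = 0.6955 bits, D_KL(Q||P) = 0.6955 bits. Yes — for this pair D_KL(P||Q) = D_KL(Q||P).

D_KL(P||Q) = Σ P(x) log₂(P(x)/Q(x))

Computing term by term:
  P(1)·log₂(P(1)/Q(1)) = 0.4139·log₂(0.4139/0.0924) = 0.89540
  P(2)·log₂(P(2)/Q(2)) = 0.0924·log₂(0.0924/0.4139) = -0.19989
  P(3)·log₂(P(3)/Q(3)) = 0.4937·log₂(0.4937/0.4937) = 0.00000

D_KL(P||Q) = 0.89540 - 0.19989 + 0.00000 = 0.69551 ≈ 0.6955 bits

D_KL(Q||P) = Σ Q(x) log₂(Q(x)/P(x))

Computing term by term:
  Q(1)·log₂(Q(1)/P(1)) = 0.0924·log₂(0.0924/0.4139) = -0.19989
  Q(2)·log₂(Q(2)/P(2)) = 0.4139·log₂(0.4139/0.0924) = 0.89540
  Q(3)·log₂(Q(3)/P(3)) = 0.4937·log₂(0.4937/0.4937) = 0.00000

D_KL(Q||P) = -0.19989 + 0.89540 + 0.00000 = 0.69551 ≈ 0.6955 bits

These ARE equal here. Q is P with outcomes relabeled (Q(1) = P(2), Q(2) = P(1)) by a relabeling that is its own inverse, so the two sums contain exactly the same terms in a different order. This is a special case — KL divergence is not symmetric in general: D_KL(P||Q) ≠ D_KL(Q||P) for most P, Q.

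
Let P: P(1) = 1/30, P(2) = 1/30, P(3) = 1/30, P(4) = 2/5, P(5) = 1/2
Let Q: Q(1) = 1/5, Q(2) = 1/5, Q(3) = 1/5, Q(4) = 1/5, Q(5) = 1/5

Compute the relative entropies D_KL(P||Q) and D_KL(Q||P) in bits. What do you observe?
D_KL(P||Q) = 0.8025 bits, D_KL(Q||P) = 1.0866 bits. The two directions give different values (D_KL(Q||P) exceeds D_KL(P||Q) by 0.2841 bits): KL divergence is asymmetric.

D_KL(P||Q) = Σ P(x) log₂(P(x)/Q(x))

Computing term by term:
  P(1)·log₂(P(1)/Q(1)) = (1/30)·log₂((1/30)/(1/5)) = -0.08617
  P(2)·log₂(P(2)/Q(2)) = (1/30)·log₂((1/30)/(1/5)) = -0.08617
  P(3)·log₂(P(3)/Q(3)) = (1/30)·log₂((1/30)/(1/5)) = -0.08617
  P(4)·log₂(P(4)/Q(4)) = (2/5)·log₂((2/5)/(1/5)) = 0.40000
  P(5)·log₂(P(5)/Q(5)) = (1/2)·log₂((1/2)/(1/5)) = 0.66096

D_KL(P||Q) = -0.08617 - 0.08617 - 0.08617 + 0.40000 + 0.66096 = 0.80245 ≈ 0.8025 bits

D_KL(Q||P) = Σ Q(x) log₂(Q(x)/P(x))

Computing term by term:
  Q(1)·log₂(Q(1)/P(1)) = (1/5)·log₂((1/5)/(1/30)) = 0.51699
  Q(2)·log₂(Q(2)/P(2)) = (1/5)·log₂((1/5)/(1/30)) = 0.51699
  Q(3)·log₂(Q(3)/P(3)) = (1/5)·log₂((1/5)/(1/30)) = 0.51699
  Q(4)·log₂(Q(4)/P(4)) = (1/5)·log₂((1/5)/(2/5)) = -0.20000
  Q(5)·log₂(Q(5)/P(5)) = (1/5)·log₂((1/5)/(1/2)) = -0.26439

D_KL(Q||P) = 0.51699 + 0.51699 + 0.51699 - 0.20000 - 0.26439 = 1.08658 ≈ 1.0866 bits

These are NOT equal (difference: 0.2841 bits). KL divergence is asymmetric: D_KL(P||Q) ≠ D_KL(Q||P) in general.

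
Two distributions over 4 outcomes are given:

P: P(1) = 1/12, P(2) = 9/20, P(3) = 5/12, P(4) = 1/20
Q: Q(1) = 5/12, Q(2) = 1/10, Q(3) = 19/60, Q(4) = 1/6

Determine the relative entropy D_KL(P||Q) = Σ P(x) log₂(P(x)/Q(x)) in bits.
0.8611 bits

D_KL(P||Q) = Σ P(x) log₂(P(x)/Q(x))

Computing term by term:
  P(1)·log₂(P(1)/Q(1)) = (1/12)·log₂((1/12)/(5/12)) = -0.19349
  P(2)·log₂(P(2)/Q(2)) = (9/20)·log₂((9/20)/(1/10)) = 0.97647
  P(3)·log₂(P(3)/Q(3)) = (5/12)·log₂((5/12)/(19/60)) = 0.16497
  P(4)·log₂(P(4)/Q(4)) = (1/20)·log₂((1/20)/(1/6)) = -0.08685

D_KL(P||Q) = -0.19349 + 0.97647 + 0.16497 - 0.08685 = 0.86110 ≈ 0.8611 bits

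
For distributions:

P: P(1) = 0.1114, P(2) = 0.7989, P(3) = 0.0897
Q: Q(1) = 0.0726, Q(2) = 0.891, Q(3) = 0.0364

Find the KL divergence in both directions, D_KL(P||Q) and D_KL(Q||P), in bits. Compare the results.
D_KL(P||Q) = 0.0598 bits, D_KL(Q||P) = 0.0480 bits. D_KL(P||Q) is larger than D_KL(Q||P) by 0.0118 bits; the two directions differ.

D_KL(P||Q) = Σ P(x) log₂(P(x)/Q(x))

Computing term by term:
  P(1)·log₂(P(1)/Q(1)) = 0.1114·log₂(0.1114/0.0726) = 0.06881
  P(2)·log₂(P(2)/Q(2)) = 0.7989·log₂(0.7989/0.891) = -0.12576
  P(3)·log₂(P(3)/Q(3)) = 0.0897·log₂(0.0897/0.0364) = 0.11671

D_KL(P||Q) = 0.06881 - 0.12576 + 0.11671 = 0.05976 ≈ 0.0598 bits

D_KL(Q||P) = Σ Q(x) log₂(Q(x)/P(x))

Computing term by term:
  Q(1)·log₂(Q(1)/P(1)) = 0.0726·log₂(0.0726/0.1114) = -0.04485
  Q(2)·log₂(Q(2)/P(2)) = 0.891·log₂(0.891/0.7989) = 0.14025
  Q(3)·log₂(Q(3)/P(3)) = 0.0364·log₂(0.0364/0.0897) = -0.04736

D_KL(Q||P) = -0.04485 + 0.14025 - 0.04736 = 0.04804 ≈ 0.0480 bits

These are NOT equal (difference: 0.0118 bits). KL divergence is asymmetric: D_KL(P||Q) ≠ D_KL(Q||P) in general.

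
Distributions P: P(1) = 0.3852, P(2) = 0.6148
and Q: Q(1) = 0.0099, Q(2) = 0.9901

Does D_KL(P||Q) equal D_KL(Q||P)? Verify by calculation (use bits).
D_KL(P||Q) = 1.6120 bits, D_KL(Q||P) = 0.6284 bits. No — D_KL(P||Q) ≠ D_KL(Q||P) for this pair.

D_KL(P||Q) = Σ P(x) log₂(P(x)/Q(x))

Computing term by term:
  P(1)·log₂(P(1)/Q(1)) = 0.3852·log₂(0.3852/0.0099) = 2.03464
  P(2)·log₂(P(2)/Q(2)) = 0.6148·log₂(0.6148/0.9901) = -0.42265

D_KL(P||Q) = 2.03464 - 0.42265 = 1.61199 ≈ 1.6120 bits

D_KL(Q||P) = Σ Q(x) log₂(Q(x)/P(x))

Computing term by term:
  Q(1)·log₂(Q(1)/P(1)) = 0.0099·log₂(0.0099/0.3852) = -0.05229
  Q(2)·log₂(Q(2)/P(2)) = 0.9901·log₂(0.9901/0.6148) = 0.68065

D_KL(Q||P) = -0.05229 + 0.68065 = 0.62836 ≈ 0.6284 bits

These are NOT equal (difference: 0.9836 bits). KL divergence is asymmetric: D_KL(P||Q) ≠ D_KL(Q||P) in general.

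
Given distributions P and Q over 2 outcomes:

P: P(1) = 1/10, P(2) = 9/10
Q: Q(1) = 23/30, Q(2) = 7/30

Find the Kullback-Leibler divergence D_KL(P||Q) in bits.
1.4589 bits

D_KL(P||Q) = Σ P(x) log₂(P(x)/Q(x))

Computing term by term:
  P(1)·log₂(P(1)/Q(1)) = (1/10)·log₂((1/10)/(23/30)) = -0.29386
  P(2)·log₂(P(2)/Q(2)) = (9/10)·log₂((9/10)/(7/30)) = 1.75278

D_KL(P||Q) = -0.29386 + 1.75278 = 1.45892 ≈ 1.4589 bits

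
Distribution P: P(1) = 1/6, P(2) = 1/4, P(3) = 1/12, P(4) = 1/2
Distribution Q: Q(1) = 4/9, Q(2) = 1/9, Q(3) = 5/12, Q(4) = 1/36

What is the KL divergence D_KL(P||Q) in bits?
1.9481 bits

D_KL(P||Q) = Σ P(x) log₂(P(x)/Q(x))

Computing term by term:
  P(1)·log₂(P(1)/Q(1)) = (1/6)·log₂((1/6)/(4/9)) = -0.23584
  P(2)·log₂(P(2)/Q(2)) = (1/4)·log₂((1/4)/(1/9)) = 0.29248
  P(3)·log₂(P(3)/Q(3)) = (1/12)·log₂((1/12)/(5/12)) = -0.19349
  P(4)·log₂(P(4)/Q(4)) = (1/2)·log₂((1/2)/(1/36)) = 2.08496

D_KL(P||Q) = -0.23584 + 0.29248 - 0.19349 + 2.08496 = 1.94811 ≈ 1.9481 bits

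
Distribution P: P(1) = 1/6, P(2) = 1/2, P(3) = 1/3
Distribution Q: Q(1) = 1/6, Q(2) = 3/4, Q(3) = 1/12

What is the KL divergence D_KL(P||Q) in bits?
0.3742 bits

D_KL(P||Q) = Σ P(x) log₂(P(x)/Q(x))

Computing term by term:
  P(1)·log₂(P(1)/Q(1)) = (1/6)·log₂((1/6)/(1/6)) = 0.00000
  P(2)·log₂(P(2)/Q(2)) = (1/2)·log₂((1/2)/(3/4)) = -0.29248
  P(3)·log₂(P(3)/Q(3)) = (1/3)·log₂((1/3)/(1/12)) = 0.66667

D_KL(P||Q) = 0.00000 - 0.29248 + 0.66667 = 0.37419 ≈ 0.3742 bits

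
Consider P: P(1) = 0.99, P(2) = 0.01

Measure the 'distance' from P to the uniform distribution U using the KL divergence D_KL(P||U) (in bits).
0.9192 bits

U(i) = 1/2 for all i

D_KL(P||U) = Σ P(x) log₂(P(x) / (1/2))
           = Σ P(x) log₂(P(x)) + log₂(2)
           = log₂(2) - H(P)

H(P) = -Σ P(x) log₂(P(x)):
  -P(1)·log₂(P(1)) = -(0.99)·log₂(0.99) = 0.01435
  -P(2)·log₂(P(2)) = -(0.01)·log₂(0.01) = 0.06644
H(P) = 0.01435 + 0.06644 = 0.08079 bits

log₂(2) = 1.00000 bits

D_KL(P||U) = 1.00000 - 0.08079 = 0.91921 ≈ 0.9192 bits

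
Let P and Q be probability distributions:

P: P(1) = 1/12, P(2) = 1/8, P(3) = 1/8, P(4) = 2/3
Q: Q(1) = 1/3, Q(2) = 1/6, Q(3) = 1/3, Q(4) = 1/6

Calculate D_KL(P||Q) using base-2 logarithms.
0.9379 bits

D_KL(P||Q) = Σ P(x) log₂(P(x)/Q(x))

Computing term by term:
  P(1)·log₂(P(1)/Q(1)) = (1/12)·log₂((1/12)/(1/3)) = -0.16667
  P(2)·log₂(P(2)/Q(2)) = (1/8)·log₂((1/8)/(1/6)) = -0.05188
  P(3)·log₂(P(3)/Q(3)) = (1/8)·log₂((1/8)/(1/3)) = -0.17688
  P(4)·log₂(P(4)/Q(4)) = (2/3)·log₂((2/3)/(1/6)) = 1.33333

D_KL(P||Q) = -0.16667 - 0.05188 - 0.17688 + 1.33333 = 0.93790 ≈ 0.9379 bits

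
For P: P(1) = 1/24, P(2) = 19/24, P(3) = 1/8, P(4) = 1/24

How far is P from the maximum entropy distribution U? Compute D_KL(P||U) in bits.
0.9761 bits

U(i) = 1/4 for all i

D_KL(P||U) = Σ P(x) log₂(P(x) / (1/4))
           = Σ P(x) log₂(P(x)) + log₂(4)
           = log₂(4) - H(P)

H(P) = -Σ P(x) log₂(P(x)):
  -P(1)·log₂(P(1)) = -(1/24)·log₂(1/24) = 0.19104
  -P(2)·log₂(P(2)) = -(19/24)·log₂(19/24) = 0.26682
  -P(3)·log₂(P(3)) = -(1/8)·log₂(1/8) = 0.37500
  -P(4)·log₂(P(4)) = -(1/24)·log₂(1/24) = 0.19104
H(P) = 0.19104 + 0.26682 + 0.37500 + 0.19104 = 1.02390 bits

log₂(4) = 2.00000 bits

D_KL(P||U) = 2.00000 - 1.02390 = 0.97610 ≈ 0.9761 bits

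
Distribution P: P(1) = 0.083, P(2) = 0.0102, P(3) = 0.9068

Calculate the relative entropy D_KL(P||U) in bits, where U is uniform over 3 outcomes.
1.0915 bits

U(i) = 1/3 for all i

D_KL(P||U) = Σ P(x) log₂(P(x) / (1/3))
           = Σ P(x) log₂(P(x)) + log₂(3)
           = log₂(3) - H(P)

H(P) = -Σ P(x) log₂(P(x)):
  -P(1)·log₂(P(1)) = -(0.083)·log₂(0.083) = 0.29803
  -P(2)·log₂(P(2)) = -(0.0102)·log₂(0.0102) = 0.06748
  -P(3)·log₂(P(3)) = -(0.9068)·log₂(0.9068) = 0.12799
H(P) = 0.29803 + 0.06748 + 0.12799 = 0.49350 bits

log₂(3) = 1.58496 bits

D_KL(P||U) = 1.58496 - 0.49350 = 1.09146 ≈ 1.0915 bits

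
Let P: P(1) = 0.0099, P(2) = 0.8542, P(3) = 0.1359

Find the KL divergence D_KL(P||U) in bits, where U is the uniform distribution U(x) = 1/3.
0.9335 bits

U(i) = 1/3 for all i

D_KL(P||U) = Σ P(x) log₂(P(x) / (1/3))
           = Σ P(x) log₂(P(x)) + log₂(3)
           = log₂(3) - H(P)

H(P) = -Σ P(x) log₂(P(x)):
  -P(1)·log₂(P(1)) = -(0.0099)·log₂(0.0099) = 0.06592
  -P(2)·log₂(P(2)) = -(0.8542)·log₂(0.8542) = 0.19421
  -P(3)·log₂(P(3)) = -(0.1359)·log₂(0.1359) = 0.39131
H(P) = 0.06592 + 0.19421 + 0.39131 = 0.65144 bits

log₂(3) = 1.58496 bits

D_KL(P||U) = 1.58496 - 0.65144 = 0.93352 ≈ 0.9335 bits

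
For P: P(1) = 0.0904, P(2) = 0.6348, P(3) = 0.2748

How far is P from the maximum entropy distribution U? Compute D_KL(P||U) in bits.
0.3432 bits

U(i) = 1/3 for all i

D_KL(P||U) = Σ P(x) log₂(P(x) / (1/3))
           = Σ P(x) log₂(P(x)) + log₂(3)
           = log₂(3) - H(P)

H(P) = -Σ P(x) log₂(P(x)):
  -P(1)·log₂(P(1)) = -(0.0904)·log₂(0.0904) = 0.31347
  -P(2)·log₂(P(2)) = -(0.6348)·log₂(0.6348) = 0.41619
  -P(3)·log₂(P(3)) = -(0.2748)·log₂(0.2748) = 0.51210
H(P) = 0.31347 + 0.41619 + 0.51210 = 1.24176 bits

log₂(3) = 1.58496 bits

D_KL(P||U) = 1.58496 - 1.24176 = 0.34320 ≈ 0.3432 bits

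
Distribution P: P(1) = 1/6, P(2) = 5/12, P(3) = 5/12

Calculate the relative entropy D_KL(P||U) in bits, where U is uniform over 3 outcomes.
0.1016 bits

U(i) = 1/3 for all i

D_KL(P||U) = Σ P(x) log₂(P(x) / (1/3))
           = Σ P(x) log₂(P(x)) + log₂(3)
           = log₂(3) - H(P)

H(P) = -Σ P(x) log₂(P(x)):
  -P(1)·log₂(P(1)) = -(1/6)·log₂(1/6) = 0.43083
  -P(2)·log₂(P(2)) = -(5/12)·log₂(5/12) = 0.52626
  -P(3)·log₂(P(3)) = -(5/12)·log₂(5/12) = 0.52626
H(P) = 0.43083 + 0.52626 + 0.52626 = 1.48335 bits

log₂(3) = 1.58496 bits

D_KL(P||U) = 1.58496 - 1.48335 = 0.10161 ≈ 0.1016 bits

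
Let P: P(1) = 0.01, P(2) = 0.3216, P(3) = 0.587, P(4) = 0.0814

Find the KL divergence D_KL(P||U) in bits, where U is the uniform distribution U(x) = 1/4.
0.6615 bits

U(i) = 1/4 for all i

D_KL(P||U) = Σ P(x) log₂(P(x) / (1/4))
           = Σ P(x) log₂(P(x)) + log₂(4)
           = log₂(4) - H(P)

H(P) = -Σ P(x) log₂(P(x)):
  -P(1)·log₂(P(1)) = -(0.01)·log₂(0.01) = 0.06644
  -P(2)·log₂(P(2)) = -(0.3216)·log₂(0.3216) = 0.52635
  -P(3)·log₂(P(3)) = -(0.587)·log₂(0.587) = 0.45115
  -P(4)·log₂(P(4)) = -(0.0814)·log₂(0.0814) = 0.29457
H(P) = 0.06644 + 0.52635 + 0.45115 + 0.29457 = 1.33851 bits

log₂(4) = 2.00000 bits

D_KL(P||U) = 2.00000 - 1.33851 = 0.66149 ≈ 0.6615 bits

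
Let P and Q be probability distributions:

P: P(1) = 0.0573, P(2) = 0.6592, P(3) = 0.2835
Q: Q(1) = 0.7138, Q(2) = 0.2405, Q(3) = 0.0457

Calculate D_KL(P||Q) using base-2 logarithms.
1.4969 bits

D_KL(P||Q) = Σ P(x) log₂(P(x)/Q(x))

Computing term by term:
  P(1)·log₂(P(1)/Q(1)) = 0.0573·log₂(0.0573/0.7138) = -0.20851
  P(2)·log₂(P(2)/Q(2)) = 0.6592·log₂(0.6592/0.2405) = 0.95892
  P(3)·log₂(P(3)/Q(3)) = 0.2835·log₂(0.2835/0.0457) = 0.74648

D_KL(P||Q) = -0.20851 + 0.95892 + 0.74648 = 1.49689 ≈ 1.4969 bits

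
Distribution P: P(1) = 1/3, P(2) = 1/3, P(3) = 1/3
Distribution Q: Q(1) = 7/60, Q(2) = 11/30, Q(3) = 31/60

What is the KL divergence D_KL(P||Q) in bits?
0.2483 bits

D_KL(P||Q) = Σ P(x) log₂(P(x)/Q(x))

Computing term by term:
  P(1)·log₂(P(1)/Q(1)) = (1/3)·log₂((1/3)/(7/60)) = 0.50486
  P(2)·log₂(P(2)/Q(2)) = (1/3)·log₂((1/3)/(11/30)) = -0.04583
  P(3)·log₂(P(3)/Q(3)) = (1/3)·log₂((1/3)/(31/60)) = -0.21076

D_KL(P||Q) = 0.50486 - 0.04583 - 0.21076 = 0.24827 ≈ 0.2483 bits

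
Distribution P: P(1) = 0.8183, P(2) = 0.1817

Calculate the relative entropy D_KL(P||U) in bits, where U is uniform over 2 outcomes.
0.3162 bits

U(i) = 1/2 for all i

D_KL(P||U) = Σ P(x) log₂(P(x) / (1/2))
           = Σ P(x) log₂(P(x)) + log₂(2)
           = log₂(2) - H(P)

H(P) = -Σ P(x) log₂(P(x)):
  -P(1)·log₂(P(1)) = -(0.8183)·log₂(0.8183) = 0.23673
  -P(2)·log₂(P(2)) = -(0.1817)·log₂(0.1817) = 0.44705
H(P) = 0.23673 + 0.44705 = 0.68378 bits

log₂(2) = 1.00000 bits

D_KL(P||U) = 1.00000 - 0.68378 = 0.31622 ≈ 0.3162 bits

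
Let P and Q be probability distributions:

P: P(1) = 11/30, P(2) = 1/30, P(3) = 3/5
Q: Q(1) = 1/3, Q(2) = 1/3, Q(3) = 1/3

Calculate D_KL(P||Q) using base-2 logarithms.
0.4485 bits

D_KL(P||Q) = Σ P(x) log₂(P(x)/Q(x))

Computing term by term:
  P(1)·log₂(P(1)/Q(1)) = (11/30)·log₂((11/30)/(1/3)) = 0.05042
  P(2)·log₂(P(2)/Q(2)) = (1/30)·log₂((1/30)/(1/3)) = -0.11073
  P(3)·log₂(P(3)/Q(3)) = (3/5)·log₂((3/5)/(1/3)) = 0.50880

D_KL(P||Q) = 0.05042 - 0.11073 + 0.50880 = 0.44849 ≈ 0.4485 bits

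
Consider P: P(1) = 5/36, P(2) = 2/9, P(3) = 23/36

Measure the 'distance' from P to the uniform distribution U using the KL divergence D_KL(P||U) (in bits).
0.2942 bits

U(i) = 1/3 for all i

D_KL(P||U) = Σ P(x) log₂(P(x) / (1/3))
           = Σ P(x) log₂(P(x)) + log₂(3)
           = log₂(3) - H(P)

H(P) = -Σ P(x) log₂(P(x)):
  -P(1)·log₂(P(1)) = -(5/36)·log₂(5/36) = 0.39556
  -P(2)·log₂(P(2)) = -(2/9)·log₂(2/9) = 0.48221
  -P(3)·log₂(P(3)) = -(23/36)·log₂(23/36) = 0.41295
H(P) = 0.39556 + 0.48221 + 0.41295 = 1.29072 bits

log₂(3) = 1.58496 bits

D_KL(P||U) = 1.58496 - 1.29072 = 0.29424 ≈ 0.2942 bits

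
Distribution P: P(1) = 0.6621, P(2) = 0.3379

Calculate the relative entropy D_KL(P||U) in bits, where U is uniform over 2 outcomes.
0.0772 bits

U(i) = 1/2 for all i

D_KL(P||U) = Σ P(x) log₂(P(x) / (1/2))
           = Σ P(x) log₂(P(x)) + log₂(2)
           = log₂(2) - H(P)

H(P) = -Σ P(x) log₂(P(x)):
  -P(1)·log₂(P(1)) = -(0.6621)·log₂(0.6621) = 0.39387
  -P(2)·log₂(P(2)) = -(0.3379)·log₂(0.3379) = 0.52893
H(P) = 0.39387 + 0.52893 = 0.92280 bits

log₂(2) = 1.00000 bits

D_KL(P||U) = 1.00000 - 0.92280 = 0.07720 ≈ 0.0772 bits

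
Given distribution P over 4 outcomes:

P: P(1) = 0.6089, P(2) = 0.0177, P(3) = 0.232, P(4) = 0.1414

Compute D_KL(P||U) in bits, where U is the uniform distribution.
0.5731 bits

U(i) = 1/4 for all i

D_KL(P||U) = Σ P(x) log₂(P(x) / (1/4))
           = Σ P(x) log₂(P(x)) + log₂(4)
           = log₂(4) - H(P)

H(P) = -Σ P(x) log₂(P(x)):
  -P(1)·log₂(P(1)) = -(0.6089)·log₂(0.6089) = 0.43580
  -P(2)·log₂(P(2)) = -(0.0177)·log₂(0.0177) = 0.10302
  -P(3)·log₂(P(3)) = -(0.232)·log₂(0.232) = 0.48901
  -P(4)·log₂(P(4)) = -(0.1414)·log₂(0.1414) = 0.39905
H(P) = 0.43580 + 0.10302 + 0.48901 + 0.39905 = 1.42688 bits

log₂(4) = 2.00000 bits

D_KL(P||U) = 2.00000 - 1.42688 = 0.57312 ≈ 0.5731 bits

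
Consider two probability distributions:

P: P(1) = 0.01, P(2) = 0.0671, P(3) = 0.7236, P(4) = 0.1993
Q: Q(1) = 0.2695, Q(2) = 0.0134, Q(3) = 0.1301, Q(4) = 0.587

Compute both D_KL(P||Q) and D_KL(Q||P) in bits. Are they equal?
D_KL(P||Q) = 1.5892 bits, D_KL(Q||P) = 1.8423 bits. No, they are not equal.

D_KL(P||Q) = Σ P(x) log₂(P(x)/Q(x))

Computing term by term:
  P(1)·log₂(P(1)/Q(1)) = 0.01·log₂(0.01/0.2695) = -0.04752
  P(2)·log₂(P(2)/Q(2)) = 0.0671·log₂(0.0671/0.0134) = 0.15595
  P(3)·log₂(P(3)/Q(3)) = 0.7236·log₂(0.7236/0.1301) = 1.79132
  P(4)·log₂(P(4)/Q(4)) = 0.1993·log₂(0.1993/0.587) = -0.31059

D_KL(P||Q) = -0.04752 + 0.15595 + 1.79132 - 0.31059 = 1.58916 ≈ 1.5892 bits

D_KL(Q||P) = Σ Q(x) log₂(Q(x)/P(x))

Computing term by term:
  Q(1)·log₂(Q(1)/P(1)) = 0.2695·log₂(0.2695/0.01) = 1.28072
  Q(2)·log₂(Q(2)/P(2)) = 0.0134·log₂(0.0134/0.0671) = -0.03114
  Q(3)·log₂(Q(3)/P(3)) = 0.1301·log₂(0.1301/0.7236) = -0.32207
  Q(4)·log₂(Q(4)/P(4)) = 0.587·log₂(0.587/0.1993) = 0.91479

D_KL(Q||P) = 1.28072 - 0.03114 - 0.32207 + 0.91479 = 1.84230 ≈ 1.8423 bits

These are NOT equal (difference: 0.2531 bits). KL divergence is asymmetric: D_KL(P||Q) ≠ D_KL(Q||P) in general.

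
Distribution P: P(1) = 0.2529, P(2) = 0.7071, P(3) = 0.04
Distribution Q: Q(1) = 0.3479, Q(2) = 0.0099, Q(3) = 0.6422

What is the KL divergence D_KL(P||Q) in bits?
4.0780 bits

D_KL(P||Q) = Σ P(x) log₂(P(x)/Q(x))

Computing term by term:
  P(1)·log₂(P(1)/Q(1)) = 0.2529·log₂(0.2529/0.3479) = -0.11636
  P(2)·log₂(P(2)/Q(2)) = 0.7071·log₂(0.7071/0.0099) = 4.35456
  P(3)·log₂(P(3)/Q(3)) = 0.04·log₂(0.04/0.6422) = -0.16020

D_KL(P||Q) = -0.11636 + 4.35456 - 0.16020 = 4.07800 ≈ 4.0780 bits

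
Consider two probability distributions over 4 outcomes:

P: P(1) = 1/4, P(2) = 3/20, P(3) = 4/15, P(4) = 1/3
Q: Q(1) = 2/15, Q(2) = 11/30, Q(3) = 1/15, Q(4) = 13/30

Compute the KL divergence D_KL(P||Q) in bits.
0.4405 bits

D_KL(P||Q) = Σ P(x) log₂(P(x)/Q(x))

Computing term by term:
  P(1)·log₂(P(1)/Q(1)) = (1/4)·log₂((1/4)/(2/15)) = 0.22672
  P(2)·log₂(P(2)/Q(2)) = (3/20)·log₂((3/20)/(11/30)) = -0.19343
  P(3)·log₂(P(3)/Q(3)) = (4/15)·log₂((4/15)/(1/15)) = 0.53333
  P(4)·log₂(P(4)/Q(4)) = (1/3)·log₂((1/3)/(13/30)) = -0.12617

D_KL(P||Q) = 0.22672 - 0.19343 + 0.53333 - 0.12617 = 0.44045 ≈ 0.4405 bits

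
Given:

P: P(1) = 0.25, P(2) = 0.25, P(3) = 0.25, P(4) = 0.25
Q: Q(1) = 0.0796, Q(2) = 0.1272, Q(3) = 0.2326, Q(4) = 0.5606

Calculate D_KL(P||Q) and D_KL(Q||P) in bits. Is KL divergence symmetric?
D_KL(P||Q) = 0.3912 bits, D_KL(Q||P) = 0.3735 bits. No, KL divergence is not symmetric.

D_KL(P||Q) = Σ P(x) log₂(P(x)/Q(x))

Computing term by term:
  P(1)·log₂(P(1)/Q(1)) = 0.25·log₂(0.25/0.0796) = 0.41277
  P(2)·log₂(P(2)/Q(2)) = 0.25·log₂(0.25/0.1272) = 0.24371
  P(3)·log₂(P(3)/Q(3)) = 0.25·log₂(0.25/0.2326) = 0.02602
  P(4)·log₂(P(4)/Q(4)) = 0.25·log₂(0.25/0.5606) = -0.29126

D_KL(P||Q) = 0.41277 + 0.24371 + 0.02602 - 0.29126 = 0.39124 ≈ 0.3912 bits

D_KL(Q||P) = Σ Q(x) log₂(Q(x)/P(x))

Computing term by term:
  Q(1)·log₂(Q(1)/P(1)) = 0.0796·log₂(0.0796/0.25) = -0.13143
  Q(2)·log₂(Q(2)/P(2)) = 0.1272·log₂(0.1272/0.25) = -0.12400
  Q(3)·log₂(Q(3)/P(3)) = 0.2326·log₂(0.2326/0.25) = -0.02421
  Q(4)·log₂(Q(4)/P(4)) = 0.5606·log₂(0.5606/0.25) = 0.65312

D_KL(Q||P) = -0.13143 - 0.12400 - 0.02421 + 0.65312 = 0.37348 ≈ 0.3735 bits

These are NOT equal (difference: 0.0177 bits). KL divergence is asymmetric: D_KL(P||Q) ≠ D_KL(Q||P) in general.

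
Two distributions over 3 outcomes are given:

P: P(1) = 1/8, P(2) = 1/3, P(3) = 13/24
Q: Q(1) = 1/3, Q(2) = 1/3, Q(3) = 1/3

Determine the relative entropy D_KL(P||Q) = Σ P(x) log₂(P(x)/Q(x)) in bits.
0.2025 bits

D_KL(P||Q) = Σ P(x) log₂(P(x)/Q(x))

Computing term by term:
  P(1)·log₂(P(1)/Q(1)) = (1/8)·log₂((1/8)/(1/3)) = -0.17688
  P(2)·log₂(P(2)/Q(2)) = (1/3)·log₂((1/3)/(1/3)) = 0.00000
  P(3)·log₂(P(3)/Q(3)) = (13/24)·log₂((13/24)/(1/3)) = 0.37940

D_KL(P||Q) = -0.17688 + 0.00000 + 0.37940 = 0.20252 ≈ 0.2025 bits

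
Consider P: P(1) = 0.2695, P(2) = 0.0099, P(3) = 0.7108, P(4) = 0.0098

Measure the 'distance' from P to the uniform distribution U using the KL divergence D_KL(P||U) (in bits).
1.0088 bits

U(i) = 1/4 for all i

D_KL(P||U) = Σ P(x) log₂(P(x) / (1/4))
           = Σ P(x) log₂(P(x)) + log₂(4)
           = log₂(4) - H(P)

H(P) = -Σ P(x) log₂(P(x)):
  -P(1)·log₂(P(1)) = -(0.2695)·log₂(0.2695) = 0.50980
  -P(2)·log₂(P(2)) = -(0.0099)·log₂(0.0099) = 0.06592
  -P(3)·log₂(P(3)) = -(0.7108)·log₂(0.7108) = 0.35006
  -P(4)·log₂(P(4)) = -(0.0098)·log₂(0.0098) = 0.06540
H(P) = 0.50980 + 0.06592 + 0.35006 + 0.06540 = 0.99118 bits

log₂(4) = 2.00000 bits

D_KL(P||U) = 2.00000 - 0.99118 = 1.00882 ≈ 1.0088 bits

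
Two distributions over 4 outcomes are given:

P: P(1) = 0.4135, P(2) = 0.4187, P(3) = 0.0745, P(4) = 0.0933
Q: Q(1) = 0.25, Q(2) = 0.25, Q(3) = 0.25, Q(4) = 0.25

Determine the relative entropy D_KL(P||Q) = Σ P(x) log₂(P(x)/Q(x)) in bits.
0.3489 bits

D_KL(P||Q) = Σ P(x) log₂(P(x)/Q(x))

Computing term by term:
  P(1)·log₂(P(1)/Q(1)) = 0.4135·log₂(0.4135/0.25) = 0.30018
  P(2)·log₂(P(2)/Q(2)) = 0.4187·log₂(0.4187/0.25) = 0.31151
  P(3)·log₂(P(3)/Q(3)) = 0.0745·log₂(0.0745/0.25) = -0.13012
  P(4)·log₂(P(4)/Q(4)) = 0.0933·log₂(0.0933/0.25) = -0.13267

D_KL(P||Q) = 0.30018 + 0.31151 - 0.13012 - 0.13267 = 0.34890 ≈ 0.3489 bits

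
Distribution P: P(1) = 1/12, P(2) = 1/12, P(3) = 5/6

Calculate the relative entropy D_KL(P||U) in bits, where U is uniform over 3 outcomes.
0.7683 bits

U(i) = 1/3 for all i

D_KL(P||U) = Σ P(x) log₂(P(x) / (1/3))
           = Σ P(x) log₂(P(x)) + log₂(3)
           = log₂(3) - H(P)

H(P) = -Σ P(x) log₂(P(x)):
  -P(1)·log₂(P(1)) = -(1/12)·log₂(1/12) = 0.29875
  -P(2)·log₂(P(2)) = -(1/12)·log₂(1/12) = 0.29875
  -P(3)·log₂(P(3)) = -(5/6)·log₂(5/6) = 0.21920
H(P) = 0.29875 + 0.29875 + 0.21920 = 0.81670 bits

log₂(3) = 1.58496 bits

D_KL(P||U) = 1.58496 - 0.81670 = 0.76826 ≈ 0.7683 bits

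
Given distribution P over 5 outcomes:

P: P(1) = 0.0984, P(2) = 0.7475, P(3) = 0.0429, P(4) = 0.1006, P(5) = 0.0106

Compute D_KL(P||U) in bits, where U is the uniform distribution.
1.0812 bits

U(i) = 1/5 for all i

D_KL(P||U) = Σ P(x) log₂(P(x) / (1/5))
           = Σ P(x) log₂(P(x)) + log₂(5)
           = log₂(5) - H(P)

H(P) = -Σ P(x) log₂(P(x)):
  -P(1)·log₂(P(1)) = -(0.0984)·log₂(0.0984) = 0.32917
  -P(2)·log₂(P(2)) = -(0.7475)·log₂(0.7475) = 0.31384
  -P(3)·log₂(P(3)) = -(0.0429)·log₂(0.0429) = 0.19489
  -P(4)·log₂(P(4)) = -(0.1006)·log₂(0.1006) = 0.33332
  -P(5)·log₂(P(5)) = -(0.0106)·log₂(0.0106) = 0.06953
H(P) = 0.32917 + 0.31384 + 0.19489 + 0.33332 + 0.06953 = 1.24075 bits

log₂(5) = 2.32193 bits

D_KL(P||U) = 2.32193 - 1.24075 = 1.08118 ≈ 1.0812 bits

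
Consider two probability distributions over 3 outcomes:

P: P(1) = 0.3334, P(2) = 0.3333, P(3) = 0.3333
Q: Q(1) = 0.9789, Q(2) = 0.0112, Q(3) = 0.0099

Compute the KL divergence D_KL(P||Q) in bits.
2.8044 bits

D_KL(P||Q) = Σ P(x) log₂(P(x)/Q(x))

Computing term by term:
  P(1)·log₂(P(1)/Q(1)) = 0.3334·log₂(0.3334/0.9789) = -0.51807
  P(2)·log₂(P(2)/Q(2)) = 0.3333·log₂(0.3333/0.0112) = 1.63159
  P(3)·log₂(P(3)/Q(3)) = 0.3333·log₂(0.3333/0.0099) = 1.69091

D_KL(P||Q) = -0.51807 + 1.63159 + 1.69091 = 2.80443 ≈ 2.8044 bits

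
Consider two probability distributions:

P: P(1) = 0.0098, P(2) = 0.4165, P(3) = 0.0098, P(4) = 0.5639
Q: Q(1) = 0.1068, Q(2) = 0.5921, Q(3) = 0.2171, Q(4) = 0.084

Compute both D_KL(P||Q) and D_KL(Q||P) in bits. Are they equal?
D_KL(P||Q) = 1.2601 bits, D_KL(Q||P) = 1.4081 bits. No, they are not equal.

D_KL(P||Q) = Σ P(x) log₂(P(x)/Q(x))

Computing term by term:
  P(1)·log₂(P(1)/Q(1)) = 0.0098·log₂(0.0098/0.1068) = -0.03377
  P(2)·log₂(P(2)/Q(2)) = 0.4165·log₂(0.4165/0.5921) = -0.21138
  P(3)·log₂(P(3)/Q(3)) = 0.0098·log₂(0.0098/0.2171) = -0.04380
  P(4)·log₂(P(4)/Q(4)) = 0.5639·log₂(0.5639/0.084) = 1.54902

D_KL(P||Q) = -0.03377 - 0.21138 - 0.04380 + 1.54902 = 1.26007 ≈ 1.2601 bits

D_KL(Q||P) = Σ Q(x) log₂(Q(x)/P(x))

Computing term by term:
  Q(1)·log₂(Q(1)/P(1)) = 0.1068·log₂(0.1068/0.0098) = 0.36803
  Q(2)·log₂(Q(2)/P(2)) = 0.5921·log₂(0.5921/0.4165) = 0.30051
  Q(3)·log₂(Q(3)/P(3)) = 0.2171·log₂(0.2171/0.0098) = 0.97031
  Q(4)·log₂(Q(4)/P(4)) = 0.084·log₂(0.084/0.5639) = -0.23075

D_KL(Q||P) = 0.36803 + 0.30051 + 0.97031 - 0.23075 = 1.40810 ≈ 1.4081 bits

These are NOT equal (difference: 0.1480 bits). KL divergence is asymmetric: D_KL(P||Q) ≠ D_KL(Q||P) in general.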